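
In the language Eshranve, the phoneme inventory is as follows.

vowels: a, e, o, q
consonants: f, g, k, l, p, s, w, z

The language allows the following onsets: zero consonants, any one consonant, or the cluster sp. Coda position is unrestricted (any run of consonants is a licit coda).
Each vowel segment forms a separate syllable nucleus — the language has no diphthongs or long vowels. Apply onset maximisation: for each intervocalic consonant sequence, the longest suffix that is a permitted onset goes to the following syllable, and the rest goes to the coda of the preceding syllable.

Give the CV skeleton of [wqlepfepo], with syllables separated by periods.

The vowels are q, e, e, o — 4 nuclei, so 4 syllables.
V1 /q/ – V2 /e/: /l/ is a single consonant, so it becomes the next onset.
V2 /e/ – V3 /e/: /pf/ — longest licit onset from the right is /f/, leaving /p/ as coda.
V3 /e/ – V4 /o/: just /p/ — single C goes to the following onset.
Result: wq.lep.fe.po.
Mapping each syllable to C/V: /wq/ → CV, /lep/ → CVC, /fe/ → CV, /po/ → CV.

CV.CVC.CV.CV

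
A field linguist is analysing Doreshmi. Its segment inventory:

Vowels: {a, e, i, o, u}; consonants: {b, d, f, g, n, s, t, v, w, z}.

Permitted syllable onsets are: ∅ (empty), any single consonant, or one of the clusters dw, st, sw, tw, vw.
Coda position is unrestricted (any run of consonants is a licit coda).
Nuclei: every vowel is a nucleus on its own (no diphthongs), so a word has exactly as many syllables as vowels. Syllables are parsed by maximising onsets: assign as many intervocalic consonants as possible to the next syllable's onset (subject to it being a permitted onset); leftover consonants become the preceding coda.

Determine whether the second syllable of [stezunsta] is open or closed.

Vowels present: e, u, a; each is a nucleus, giving 3 syllables.
V1 /e/ – V2 /u/: /z/ is a single consonant, so it becomes the next onset.
V2 /u/ – V3 /a/: /nst/ splits as /n/ + /st/ (/st/ is the longest suffix that is a licit onset).
Result: ste.zun.sta.
Syllable 2 is /zun/ with coda /n/, so it is closed.

closed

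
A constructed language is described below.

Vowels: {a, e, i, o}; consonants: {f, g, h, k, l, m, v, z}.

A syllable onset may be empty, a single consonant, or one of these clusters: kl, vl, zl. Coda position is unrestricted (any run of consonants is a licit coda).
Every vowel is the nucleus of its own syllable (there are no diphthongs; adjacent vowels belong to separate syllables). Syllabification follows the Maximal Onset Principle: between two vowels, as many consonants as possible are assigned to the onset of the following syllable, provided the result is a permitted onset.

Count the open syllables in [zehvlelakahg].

Vowels present: e, e, a, a; each is a nucleus, giving 4 syllables.
V1 /e/ – V2 /e/: /hvl/; trying suffixes from longest down, /vl/ is the first permitted one, so coda /h/ | onset /vl/.
V2 /e/ – V3 /a/: /l/ is a single consonant, so it becomes the next onset.
V3 /a/ – V4 /a/: just /k/ — single C goes to the following onset.
So the parse is zeh.vle.la.kahg.
Classifying each syllable: /zeh/ (closed), /vle/ (open), /la/ (open), /kahg/ (closed).
Open syllables: 2.

2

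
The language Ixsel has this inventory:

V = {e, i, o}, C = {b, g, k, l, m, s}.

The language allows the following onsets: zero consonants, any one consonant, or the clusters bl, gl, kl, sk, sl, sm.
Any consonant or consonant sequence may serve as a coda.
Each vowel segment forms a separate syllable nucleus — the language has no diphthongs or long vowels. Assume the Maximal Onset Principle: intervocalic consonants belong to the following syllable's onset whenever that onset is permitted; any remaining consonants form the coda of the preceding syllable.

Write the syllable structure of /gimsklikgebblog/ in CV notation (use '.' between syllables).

CVCC.CCVC.CVC.CCVC

Vowels present: i, i, e, o; each is a nucleus, giving 4 syllables.
Between /i/ (V1) and /i/ (V2): /mskl/ — longest licit onset from the right is /kl/, leaving /ms/ as coda.
Between /i/ (V2) and /e/ (V3): /kg/ splits as /k/ + /g/ (/g/ is the longest suffix that is a licit onset).
Between /e/ (V3) and /o/ (V4): /bbl/ — longest licit onset from the right is /bl/, leaving /b/ as coda.
Result: gims.klik.geb.blog.
Mapping each syllable to C/V: /gims/ → CVCC, /klik/ → CCVC, /geb/ → CVC, /blog/ → CCVC.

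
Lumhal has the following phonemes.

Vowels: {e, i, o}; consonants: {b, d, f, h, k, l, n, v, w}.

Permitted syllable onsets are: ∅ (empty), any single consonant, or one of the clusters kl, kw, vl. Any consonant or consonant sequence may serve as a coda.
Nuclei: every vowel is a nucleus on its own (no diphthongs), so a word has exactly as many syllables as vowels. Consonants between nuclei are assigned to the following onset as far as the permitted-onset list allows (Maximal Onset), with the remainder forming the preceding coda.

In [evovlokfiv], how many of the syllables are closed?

2

The vowels are e, o, o, i — 4 nuclei, so 4 syllables.
/e…o/ gap (V1→V2): just /v/ — single C goes to the following onset.
/o…o/ gap (V2→V3): /vl/ — entire cluster is a permitted onset → onset /vl/, coda ∅.
/o…i/ gap (V3→V4): /kf/ — longest licit onset from the right is /f/, leaving /k/ as coda.
Result: e.vo.vlok.fiv.
Classifying each syllable: /e/ (open), /vo/ (open), /vlok/ (closed), /fiv/ (closed).
Closed syllables: 2.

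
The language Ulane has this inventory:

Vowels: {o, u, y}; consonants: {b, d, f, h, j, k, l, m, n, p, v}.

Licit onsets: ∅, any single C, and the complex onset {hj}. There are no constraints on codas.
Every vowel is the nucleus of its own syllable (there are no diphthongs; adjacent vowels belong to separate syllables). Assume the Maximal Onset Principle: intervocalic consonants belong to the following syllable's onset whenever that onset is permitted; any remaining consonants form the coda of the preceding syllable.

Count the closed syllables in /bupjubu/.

Vowels present: u, u, u; each is a nucleus, giving 3 syllables.
σ1/σ2 boundary: /pj/; trying suffixes from longest down, /j/ is the first permitted one, so coda /p/ | onset /j/.
σ2/σ3 boundary: /b/ → onset of the next syllable (single consonants are always licit onsets).
Putting it together: bup.ju.bu.
Classifying each syllable: /bup/ (closed), /ju/ (open), /bu/ (open).
Closed syllables: 1.

1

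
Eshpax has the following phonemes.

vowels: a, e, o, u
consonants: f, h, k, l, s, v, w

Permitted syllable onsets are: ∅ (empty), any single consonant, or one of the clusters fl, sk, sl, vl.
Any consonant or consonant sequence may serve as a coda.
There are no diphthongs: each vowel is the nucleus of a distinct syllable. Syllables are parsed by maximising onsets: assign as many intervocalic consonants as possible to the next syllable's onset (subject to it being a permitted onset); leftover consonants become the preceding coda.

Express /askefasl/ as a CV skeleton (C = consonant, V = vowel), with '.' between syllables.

The vowels are a, e, a — 3 nuclei, so 3 syllables.
/a…e/ gap (V1→V2): /sk/ — entire cluster is a permitted onset → onset /sk/, coda ∅.
/e…a/ gap (V2→V3): /f/ is a single consonant, so it becomes the next onset.
Result: a.ske.fasl.
Mapping each syllable to C/V: /a/ → V, /ske/ → CCV, /fasl/ → CVCC.

V.CCV.CVCC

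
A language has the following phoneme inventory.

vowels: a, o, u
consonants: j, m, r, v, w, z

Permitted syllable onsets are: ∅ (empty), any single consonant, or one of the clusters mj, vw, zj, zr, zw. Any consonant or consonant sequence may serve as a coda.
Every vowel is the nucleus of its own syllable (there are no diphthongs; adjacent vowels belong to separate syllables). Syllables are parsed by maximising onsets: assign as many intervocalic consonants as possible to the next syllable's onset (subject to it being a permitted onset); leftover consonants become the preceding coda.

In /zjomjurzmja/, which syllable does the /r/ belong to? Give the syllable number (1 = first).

2

Nuclei (vowels): o, u, a → 3 syllables.
V1 /o/ – V2 /u/: cluster /mj/ — /mj/ is itself a permitted onset, so the whole cluster goes right; preceding coda = ∅.
V2 /u/ – V3 /a/: cluster /rzmj/ — the longest permitted-onset suffix is /mj/; onset = /mj/, preceding coda = /rz/.
Syllabification: zjo.mjurz.mja.
The /r/ is in the coda of syllable 2 (/mjurz/).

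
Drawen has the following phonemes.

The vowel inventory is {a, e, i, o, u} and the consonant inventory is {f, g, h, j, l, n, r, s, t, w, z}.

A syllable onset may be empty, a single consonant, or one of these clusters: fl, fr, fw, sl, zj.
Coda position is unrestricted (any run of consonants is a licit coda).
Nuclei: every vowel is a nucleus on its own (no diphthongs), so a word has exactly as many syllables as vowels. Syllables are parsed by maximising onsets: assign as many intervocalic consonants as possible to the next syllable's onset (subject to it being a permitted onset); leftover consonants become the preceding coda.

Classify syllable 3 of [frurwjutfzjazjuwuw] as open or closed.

Vowels present: u, u, a, u, u; each is a nucleus, giving 5 syllables.
V1 /u/ – V2 /u/: /rwj/ — longest licit onset from the right is /j/, leaving /rw/ as coda.
V2 /u/ – V3 /a/: /tfzj/ splits as /tf/ + /zj/ (/zj/ is the longest suffix that is a licit onset).
V3 /a/ – V4 /u/: cluster /zj/ — /zj/ is itself a permitted onset, so the whole cluster goes right; preceding coda = ∅.
V4 /u/ – V5 /u/: /w/ is a single consonant, so it becomes the next onset.
So the parse is frurw.jutf.zja.zju.wuw.
Syllable 3 is /zja/; it ends in its nucleus with no coda, so it is open.

open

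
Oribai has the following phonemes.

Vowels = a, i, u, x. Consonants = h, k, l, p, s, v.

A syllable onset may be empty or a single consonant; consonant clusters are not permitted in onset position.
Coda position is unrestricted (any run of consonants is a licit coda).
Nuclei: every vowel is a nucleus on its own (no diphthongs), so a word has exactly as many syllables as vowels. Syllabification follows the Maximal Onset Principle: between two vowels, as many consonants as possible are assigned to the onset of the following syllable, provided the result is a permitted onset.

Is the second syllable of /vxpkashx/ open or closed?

The vowels are x, a, x — 3 nuclei, so 3 syllables.
/x…a/ gap (V1→V2): cluster /pk/ — the longest permitted-onset suffix is /k/; onset = /k/, preceding coda = /p/.
/a…x/ gap (V2→V3): /sh/; trying suffixes from longest down, /h/ is the first permitted one, so coda /s/ | onset /h/.
So the parse is vxp.kas.hx.
Syllable 2 is /kas/ with coda /s/, so it is closed.

closed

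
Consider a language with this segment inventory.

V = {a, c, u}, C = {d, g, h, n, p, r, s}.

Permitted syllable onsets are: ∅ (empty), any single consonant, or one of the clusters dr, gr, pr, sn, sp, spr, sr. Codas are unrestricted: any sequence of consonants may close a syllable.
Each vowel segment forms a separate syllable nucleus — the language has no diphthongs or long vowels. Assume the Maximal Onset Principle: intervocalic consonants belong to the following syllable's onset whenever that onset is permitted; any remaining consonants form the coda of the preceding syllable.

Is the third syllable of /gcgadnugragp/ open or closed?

open

Nuclei (vowels): c, a, u, a → 4 syllables.
V1 /c/ – V2 /a/: just /g/ — single C goes to the following onset.
V2 /a/ – V3 /u/: /dn/; trying suffixes from longest down, /n/ is the first permitted one, so coda /d/ | onset /n/.
V3 /u/ – V4 /a/: /gr/ — entire cluster is a permitted onset → onset /gr/, coda ∅.
Putting it together: gc.gad.nu.gragp.
Syllable 3 is /nu/; it ends in its nucleus with no coda, so it is open.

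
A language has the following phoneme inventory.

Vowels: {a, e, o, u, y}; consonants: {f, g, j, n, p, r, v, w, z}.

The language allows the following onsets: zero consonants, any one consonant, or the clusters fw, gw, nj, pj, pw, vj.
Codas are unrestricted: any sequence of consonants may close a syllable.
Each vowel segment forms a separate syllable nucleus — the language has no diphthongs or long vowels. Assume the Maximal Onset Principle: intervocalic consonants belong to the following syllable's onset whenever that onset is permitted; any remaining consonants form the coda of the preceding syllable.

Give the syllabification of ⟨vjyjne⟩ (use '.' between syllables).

vjyj.ne

The vowels are y, e — 2 nuclei, so 2 syllables.
σ1/σ2 boundary: /jn/ — longest licit onset from the right is /n/, leaving /j/ as coda.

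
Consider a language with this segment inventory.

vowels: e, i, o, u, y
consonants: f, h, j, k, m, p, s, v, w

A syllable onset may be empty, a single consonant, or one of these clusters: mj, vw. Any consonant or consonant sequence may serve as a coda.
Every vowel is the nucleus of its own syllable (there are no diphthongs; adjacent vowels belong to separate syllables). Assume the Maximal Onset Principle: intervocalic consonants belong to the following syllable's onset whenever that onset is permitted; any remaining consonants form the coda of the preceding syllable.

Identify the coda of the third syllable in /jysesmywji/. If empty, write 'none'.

w

Vowels present: y, e, y, i; each is a nucleus, giving 4 syllables.
V1 /y/ – V2 /e/: /s/ → onset of the next syllable (single consonants are always licit onsets).
V2 /e/ – V3 /y/: /sm/; trying suffixes from longest down, /m/ is the first permitted one, so coda /s/ | onset /m/.
V3 /y/ – V4 /i/: /wj/; trying suffixes from longest down, /j/ is the first permitted one, so coda /w/ | onset /j/.
Result: jy.ses.myw.ji.
Syllable 3 is /myw/: onset /m/, nucleus /y/, coda /w/.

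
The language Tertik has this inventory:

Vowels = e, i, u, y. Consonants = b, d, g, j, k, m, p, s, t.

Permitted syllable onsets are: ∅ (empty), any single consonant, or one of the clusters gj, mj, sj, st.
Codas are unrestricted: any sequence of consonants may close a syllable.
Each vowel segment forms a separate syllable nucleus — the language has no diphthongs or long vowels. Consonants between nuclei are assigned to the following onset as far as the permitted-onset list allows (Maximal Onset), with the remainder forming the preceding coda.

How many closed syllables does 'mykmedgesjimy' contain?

2

Nuclei (vowels): y, e, e, i, y → 5 syllables.
/y…e/ gap (V1→V2): /km/; trying suffixes from longest down, /m/ is the first permitted one, so coda /k/ | onset /m/.
/e…e/ gap (V2→V3): /dg/ splits as /d/ + /g/ (/g/ is the longest suffix that is a licit onset).
/e…i/ gap (V3→V4): cluster /sj/ — /sj/ is itself a permitted onset, so the whole cluster goes right; preceding coda = ∅.
/i…y/ gap (V4→V5): just /m/ — single C goes to the following onset.
Result: myk.med.ge.sji.my.
Classifying each syllable: /myk/ (closed), /med/ (closed), /ge/ (open), /sji/ (open), /my/ (open).
Closed syllables: 2.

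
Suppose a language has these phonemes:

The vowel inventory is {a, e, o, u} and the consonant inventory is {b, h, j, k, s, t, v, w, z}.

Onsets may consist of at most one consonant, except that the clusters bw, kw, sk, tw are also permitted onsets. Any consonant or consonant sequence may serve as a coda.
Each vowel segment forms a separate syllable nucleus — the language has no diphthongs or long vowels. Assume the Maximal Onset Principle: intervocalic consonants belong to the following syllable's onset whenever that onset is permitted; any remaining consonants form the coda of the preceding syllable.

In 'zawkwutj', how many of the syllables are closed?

2

The vowels are a, u — 2 nuclei, so 2 syllables.
/a…u/ gap (V1→V2): /wkw/ splits as /w/ + /kw/ (/kw/ is the longest suffix that is a licit onset).
Putting it together: zaw.kwutj.
Classifying each syllable: /zaw/ (closed), /kwutj/ (closed).
Closed syllables: 2.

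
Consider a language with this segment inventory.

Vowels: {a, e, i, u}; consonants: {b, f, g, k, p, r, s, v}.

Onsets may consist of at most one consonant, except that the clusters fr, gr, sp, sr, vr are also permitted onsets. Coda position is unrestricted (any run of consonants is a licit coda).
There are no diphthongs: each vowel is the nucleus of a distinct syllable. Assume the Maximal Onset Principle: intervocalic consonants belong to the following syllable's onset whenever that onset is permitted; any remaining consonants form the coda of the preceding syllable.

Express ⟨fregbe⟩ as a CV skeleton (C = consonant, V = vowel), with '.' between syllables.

The vowels are e, e — 2 nuclei, so 2 syllables.
Between /e/ (V1) and /e/ (V2): cluster /gb/ — the longest permitted-onset suffix is /b/; onset = /b/, preceding coda = /g/.
Putting it together: freg.be.
Mapping each syllable to C/V: /freg/ → CCVC, /be/ → CV.

CCVC.CV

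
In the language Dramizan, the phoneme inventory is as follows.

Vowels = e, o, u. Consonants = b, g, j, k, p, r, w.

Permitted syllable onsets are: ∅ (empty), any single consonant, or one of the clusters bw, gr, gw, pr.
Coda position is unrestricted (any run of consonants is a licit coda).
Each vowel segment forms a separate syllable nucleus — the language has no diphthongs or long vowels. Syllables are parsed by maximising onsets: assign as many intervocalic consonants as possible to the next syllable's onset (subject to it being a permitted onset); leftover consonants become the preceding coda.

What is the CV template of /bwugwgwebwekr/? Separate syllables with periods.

CCVCC.CCV.CCVCC

The vowels are u, e, e — 3 nuclei, so 3 syllables.
σ1/σ2 boundary: /gwgw/ — longest licit onset from the right is /gw/, leaving /gw/ as coda.
σ2/σ3 boundary: /bw/ is a licit onset in full, so it all attaches to the next syllable.
So the parse is bwugw.gwe.bwekr.
Mapping each syllable to C/V: /bwugw/ → CCVCC, /gwe/ → CCV, /bwekr/ → CCVCC.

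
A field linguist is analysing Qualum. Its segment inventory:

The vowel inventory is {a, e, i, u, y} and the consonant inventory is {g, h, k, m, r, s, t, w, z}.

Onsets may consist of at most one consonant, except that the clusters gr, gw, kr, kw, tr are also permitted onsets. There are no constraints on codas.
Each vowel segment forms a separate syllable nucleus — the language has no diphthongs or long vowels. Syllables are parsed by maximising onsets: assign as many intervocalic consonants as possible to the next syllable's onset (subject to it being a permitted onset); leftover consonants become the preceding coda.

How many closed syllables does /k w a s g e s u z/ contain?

2

The vowels are a, e, u — 3 nuclei, so 3 syllables.
/a…e/ gap (V1→V2): /sg/ splits as /s/ + /g/ (/g/ is the longest suffix that is a licit onset).
/e…u/ gap (V2→V3): just /s/ — single C goes to the following onset.
Result: kwas.ge.suz.
Classifying each syllable: /kwas/ (closed), /ge/ (open), /suz/ (closed).
Closed syllables: 2.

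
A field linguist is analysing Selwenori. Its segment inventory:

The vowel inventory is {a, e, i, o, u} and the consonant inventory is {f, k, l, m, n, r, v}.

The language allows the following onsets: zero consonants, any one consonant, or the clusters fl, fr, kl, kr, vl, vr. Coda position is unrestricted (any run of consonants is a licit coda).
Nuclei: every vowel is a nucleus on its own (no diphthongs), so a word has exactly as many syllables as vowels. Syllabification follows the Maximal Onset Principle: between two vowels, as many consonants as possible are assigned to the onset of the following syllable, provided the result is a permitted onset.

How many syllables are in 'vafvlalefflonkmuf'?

Nuclei (vowels): a, a, e, o, u → 5 syllables.

5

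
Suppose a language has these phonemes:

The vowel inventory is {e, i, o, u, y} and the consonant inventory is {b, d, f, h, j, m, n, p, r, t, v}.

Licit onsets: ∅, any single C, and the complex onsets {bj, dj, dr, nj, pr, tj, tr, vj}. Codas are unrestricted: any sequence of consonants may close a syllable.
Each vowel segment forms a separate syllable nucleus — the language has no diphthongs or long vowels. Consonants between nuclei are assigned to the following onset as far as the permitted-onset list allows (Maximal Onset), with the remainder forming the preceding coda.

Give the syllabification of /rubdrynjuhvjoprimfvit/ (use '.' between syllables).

Nuclei (vowels): u, y, u, o, i, i → 6 syllables.
/u…y/ gap (V1→V2): /bdr/ splits as /b/ + /dr/ (/dr/ is the longest suffix that is a licit onset).
/y…u/ gap (V2→V3): cluster /nj/ — /nj/ is itself a permitted onset, so the whole cluster goes right; preceding coda = ∅.
/u…o/ gap (V3→V4): /hvj/; trying suffixes from longest down, /vj/ is the first permitted one, so coda /h/ | onset /vj/.
/o…i/ gap (V4→V5): /pr/ is a licit onset in full, so it all attaches to the next syllable.
/i…i/ gap (V5→V6): /mfv/ — longest licit onset from the right is /v/, leaving /mf/ as coda.

rub.dry.njuh.vjo.primf.vit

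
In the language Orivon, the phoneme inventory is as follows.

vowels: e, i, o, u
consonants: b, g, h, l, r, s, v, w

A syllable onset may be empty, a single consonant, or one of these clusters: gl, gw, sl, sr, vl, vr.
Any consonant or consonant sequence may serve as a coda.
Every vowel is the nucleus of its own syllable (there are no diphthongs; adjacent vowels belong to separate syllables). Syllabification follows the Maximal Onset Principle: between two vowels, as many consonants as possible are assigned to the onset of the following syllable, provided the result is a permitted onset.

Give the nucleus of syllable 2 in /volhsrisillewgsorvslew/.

i

The vowels are o, i, i, e, o, e — 6 nuclei, so 6 syllables.
The second nucleus (vowel 2 from the left) is /i/.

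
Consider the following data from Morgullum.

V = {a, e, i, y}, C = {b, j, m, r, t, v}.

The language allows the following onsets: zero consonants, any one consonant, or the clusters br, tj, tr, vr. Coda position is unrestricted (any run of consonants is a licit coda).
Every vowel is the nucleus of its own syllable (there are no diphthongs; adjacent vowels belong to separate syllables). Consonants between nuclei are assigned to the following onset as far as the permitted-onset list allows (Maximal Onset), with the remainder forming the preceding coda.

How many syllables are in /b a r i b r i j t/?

3

Vowels present: a, i, i; each is a nucleus, giving 3 syllables.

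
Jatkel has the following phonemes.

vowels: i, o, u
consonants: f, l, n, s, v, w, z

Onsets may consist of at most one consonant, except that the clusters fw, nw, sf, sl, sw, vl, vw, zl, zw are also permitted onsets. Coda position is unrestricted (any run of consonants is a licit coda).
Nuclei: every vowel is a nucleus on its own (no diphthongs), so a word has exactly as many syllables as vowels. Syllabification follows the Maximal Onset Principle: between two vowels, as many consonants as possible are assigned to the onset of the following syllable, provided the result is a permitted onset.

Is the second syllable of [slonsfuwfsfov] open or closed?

closed

Nuclei (vowels): o, u, o → 3 syllables.
/o…u/ gap (V1→V2): /nsf/; trying suffixes from longest down, /sf/ is the first permitted one, so coda /n/ | onset /sf/.
/u…o/ gap (V2→V3): cluster /wfsf/ — the longest permitted-onset suffix is /sf/; onset = /sf/, preceding coda = /wf/.
So the parse is slon.sfuwf.sfov.
Syllable 2 is /sfuwf/ with coda /wf/, so it is closed.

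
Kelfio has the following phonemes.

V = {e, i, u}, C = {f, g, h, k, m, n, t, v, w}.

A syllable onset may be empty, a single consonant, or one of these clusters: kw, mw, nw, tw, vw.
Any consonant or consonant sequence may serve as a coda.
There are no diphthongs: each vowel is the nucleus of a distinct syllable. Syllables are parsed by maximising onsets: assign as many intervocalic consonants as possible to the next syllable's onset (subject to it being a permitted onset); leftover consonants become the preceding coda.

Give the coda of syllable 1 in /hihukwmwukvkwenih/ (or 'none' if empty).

Nuclei (vowels): i, u, u, e, i → 5 syllables.
V1 /i/ – V2 /u/: /h/ → onset of the next syllable (single consonants are always licit onsets).
V2 /u/ – V3 /u/: cluster /kwmw/ — the longest permitted-onset suffix is /mw/; onset = /mw/, preceding coda = /kw/.
V3 /u/ – V4 /e/: /kvkw/ — longest licit onset from the right is /kw/, leaving /kv/ as coda.
V4 /e/ – V5 /i/: /n/ → onset of the next syllable (single consonants are always licit onsets).
Syllabification: hi.hukw.mwukv.kwe.nih.
Syllable 1 is /hi/: onset /h/, nucleus /i/, coda ∅.

none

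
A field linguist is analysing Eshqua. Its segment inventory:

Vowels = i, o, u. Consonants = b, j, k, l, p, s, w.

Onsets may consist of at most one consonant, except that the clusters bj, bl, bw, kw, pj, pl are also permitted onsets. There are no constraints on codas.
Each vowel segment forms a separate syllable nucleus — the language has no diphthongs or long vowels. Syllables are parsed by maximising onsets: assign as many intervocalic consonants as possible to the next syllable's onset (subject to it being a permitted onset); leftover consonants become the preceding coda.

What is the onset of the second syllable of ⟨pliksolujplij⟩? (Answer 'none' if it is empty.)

The vowels are i, o, u, i — 4 nuclei, so 4 syllables.
V1 /i/ – V2 /o/: /ks/ splits as /k/ + /s/ (/s/ is the longest suffix that is a licit onset).
V2 /o/ – V3 /u/: just /l/ — single C goes to the following onset.
V3 /u/ – V4 /i/: cluster /jpl/ — the longest permitted-onset suffix is /pl/; onset = /pl/, preceding coda = /j/.
Syllabification: plik.so.luj.plij.
Syllable 2 is /so/: onset /s/, nucleus /o/, coda ∅.

s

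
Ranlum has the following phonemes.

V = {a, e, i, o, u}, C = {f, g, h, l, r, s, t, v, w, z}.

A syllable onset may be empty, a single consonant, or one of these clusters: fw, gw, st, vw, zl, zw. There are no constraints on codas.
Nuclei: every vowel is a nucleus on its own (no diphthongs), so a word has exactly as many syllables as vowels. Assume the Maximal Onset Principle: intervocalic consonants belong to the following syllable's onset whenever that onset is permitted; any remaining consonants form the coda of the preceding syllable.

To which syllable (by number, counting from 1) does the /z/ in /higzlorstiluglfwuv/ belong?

Vowels present: i, o, i, u, u; each is a nucleus, giving 5 syllables.
V1 /i/ – V2 /o/: /gzl/ splits as /g/ + /zl/ (/zl/ is the longest suffix that is a licit onset).
V2 /o/ – V3 /i/: /rst/ splits as /r/ + /st/ (/st/ is the longest suffix that is a licit onset).
V3 /i/ – V4 /u/: /l/ is a single consonant, so it becomes the next onset.
V4 /u/ – V5 /u/: cluster /glfw/ — the longest permitted-onset suffix is /fw/; onset = /fw/, preceding coda = /gl/.
Putting it together: hig.zlor.sti.lugl.fwuv.
The /z/ is in the onset of syllable 2 (/zlor/).

2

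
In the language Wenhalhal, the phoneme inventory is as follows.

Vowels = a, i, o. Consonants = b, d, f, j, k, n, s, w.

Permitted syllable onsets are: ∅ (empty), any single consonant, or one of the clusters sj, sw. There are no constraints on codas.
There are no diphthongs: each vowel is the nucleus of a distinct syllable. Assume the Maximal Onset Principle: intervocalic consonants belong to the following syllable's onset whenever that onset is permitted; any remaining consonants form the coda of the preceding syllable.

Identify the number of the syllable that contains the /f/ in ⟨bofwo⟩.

1

The vowels are o, o — 2 nuclei, so 2 syllables.
/o…o/ gap (V1→V2): /fw/; trying suffixes from longest down, /w/ is the first permitted one, so coda /f/ | onset /w/.
Result: bof.wo.
The /f/ is in the coda of syllable 1 (/bof/).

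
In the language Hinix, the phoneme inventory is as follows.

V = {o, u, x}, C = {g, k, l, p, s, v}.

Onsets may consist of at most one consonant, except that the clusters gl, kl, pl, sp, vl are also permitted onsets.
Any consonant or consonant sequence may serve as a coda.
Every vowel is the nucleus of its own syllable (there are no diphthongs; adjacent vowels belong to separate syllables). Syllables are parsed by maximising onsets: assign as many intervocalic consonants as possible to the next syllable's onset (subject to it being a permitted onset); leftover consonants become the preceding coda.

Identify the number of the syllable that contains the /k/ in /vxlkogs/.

2

The vowels are x, o — 2 nuclei, so 2 syllables.
/x…o/ gap (V1→V2): cluster /lk/ — the longest permitted-onset suffix is /k/; onset = /k/, preceding coda = /l/.
Putting it together: vxl.kogs.
The /k/ is in the onset of syllable 2 (/kogs/).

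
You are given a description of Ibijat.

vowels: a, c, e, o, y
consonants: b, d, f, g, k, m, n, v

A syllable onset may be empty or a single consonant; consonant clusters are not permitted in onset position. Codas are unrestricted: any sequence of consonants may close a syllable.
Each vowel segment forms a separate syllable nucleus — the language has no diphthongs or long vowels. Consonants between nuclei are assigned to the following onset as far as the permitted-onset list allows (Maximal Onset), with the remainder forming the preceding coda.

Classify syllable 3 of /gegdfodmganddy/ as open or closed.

closed

The vowels are e, o, a, y — 4 nuclei, so 4 syllables.
/e…o/ gap (V1→V2): /gdf/ splits as /gd/ + /f/ (/f/ is the longest suffix that is a licit onset).
/o…a/ gap (V2→V3): /dmg/ splits as /dm/ + /g/ (/g/ is the longest suffix that is a licit onset).
/a…y/ gap (V3→V4): /ndd/ splits as /nd/ + /d/ (/d/ is the longest suffix that is a licit onset).
Syllabification: gegd.fodm.gand.dy.
Syllable 3 is /gand/ with coda /nd/, so it is closed.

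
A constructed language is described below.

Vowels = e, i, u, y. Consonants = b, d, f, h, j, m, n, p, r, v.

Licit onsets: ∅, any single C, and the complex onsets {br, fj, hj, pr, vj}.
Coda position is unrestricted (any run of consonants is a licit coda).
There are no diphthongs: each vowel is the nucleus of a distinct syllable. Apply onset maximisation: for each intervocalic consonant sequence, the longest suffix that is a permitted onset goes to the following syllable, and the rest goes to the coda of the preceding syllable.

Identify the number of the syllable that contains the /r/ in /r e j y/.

Vowels present: e, y; each is a nucleus, giving 2 syllables.
V1 /e/ – V2 /y/: /j/ is a single consonant, so it becomes the next onset.
Result: re.jy.
The /r/ is in the onset of syllable 1 (/re/).

1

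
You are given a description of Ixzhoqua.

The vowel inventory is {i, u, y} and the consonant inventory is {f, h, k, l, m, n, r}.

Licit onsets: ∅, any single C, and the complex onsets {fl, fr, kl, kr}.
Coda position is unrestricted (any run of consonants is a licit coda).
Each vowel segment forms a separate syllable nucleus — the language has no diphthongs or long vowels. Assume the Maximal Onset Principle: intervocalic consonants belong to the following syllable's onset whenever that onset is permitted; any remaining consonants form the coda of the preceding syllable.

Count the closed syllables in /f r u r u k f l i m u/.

1

Nuclei (vowels): u, u, i, u → 4 syllables.
V1 /u/ – V2 /u/: just /r/ — single C goes to the following onset.
V2 /u/ – V3 /i/: /kfl/ splits as /k/ + /fl/ (/fl/ is the longest suffix that is a licit onset).
V3 /i/ – V4 /u/: /m/ → onset of the next syllable (single consonants are always licit onsets).
So the parse is fru.ruk.fli.mu.
Classifying each syllable: /fru/ (open), /ruk/ (closed), /fli/ (open), /mu/ (open).
Closed syllables: 1.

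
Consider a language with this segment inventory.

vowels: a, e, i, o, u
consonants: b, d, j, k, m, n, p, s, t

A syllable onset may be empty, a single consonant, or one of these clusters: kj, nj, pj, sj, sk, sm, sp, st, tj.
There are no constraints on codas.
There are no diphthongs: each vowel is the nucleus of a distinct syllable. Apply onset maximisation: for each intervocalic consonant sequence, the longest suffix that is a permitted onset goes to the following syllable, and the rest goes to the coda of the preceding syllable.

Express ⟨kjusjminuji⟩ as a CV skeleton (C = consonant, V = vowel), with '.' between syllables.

The vowels are u, i, u, i — 4 nuclei, so 4 syllables.
Between /u/ (V1) and /i/ (V2): /sjm/ splits as /sj/ + /m/ (/m/ is the longest suffix that is a licit onset).
Between /i/ (V2) and /u/ (V3): /n/ is a single consonant, so it becomes the next onset.
Between /u/ (V3) and /i/ (V4): /j/ is a single consonant, so it becomes the next onset.
Putting it together: kjusj.mi.nu.ji.
Mapping each syllable to C/V: /kjusj/ → CCVCC, /mi/ → CV, /nu/ → CV, /ji/ → CV.

CCVCC.CV.CV.CV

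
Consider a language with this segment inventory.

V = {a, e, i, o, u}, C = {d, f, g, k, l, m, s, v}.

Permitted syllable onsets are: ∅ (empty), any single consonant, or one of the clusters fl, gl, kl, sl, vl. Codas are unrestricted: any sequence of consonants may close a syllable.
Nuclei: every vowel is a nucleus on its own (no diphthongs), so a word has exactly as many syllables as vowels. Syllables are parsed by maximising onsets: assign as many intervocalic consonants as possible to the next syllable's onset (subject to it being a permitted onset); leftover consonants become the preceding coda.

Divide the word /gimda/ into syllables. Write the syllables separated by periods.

gim.da

The vowels are i, a — 2 nuclei, so 2 syllables.
Between /i/ (V1) and /a/ (V2): /md/ — longest licit onset from the right is /d/, leaving /m/ as coda.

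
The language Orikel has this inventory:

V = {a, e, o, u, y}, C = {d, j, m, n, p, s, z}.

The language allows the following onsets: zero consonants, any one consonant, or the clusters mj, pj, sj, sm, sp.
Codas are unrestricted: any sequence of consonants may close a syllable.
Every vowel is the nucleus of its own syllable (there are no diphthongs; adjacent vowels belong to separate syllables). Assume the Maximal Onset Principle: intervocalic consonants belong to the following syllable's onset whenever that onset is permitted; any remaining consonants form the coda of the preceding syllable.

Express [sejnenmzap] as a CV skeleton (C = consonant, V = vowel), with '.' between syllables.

Nuclei (vowels): e, e, a → 3 syllables.
σ1/σ2 boundary: /jn/; trying suffixes from longest down, /n/ is the first permitted one, so coda /j/ | onset /n/.
σ2/σ3 boundary: /nmz/; trying suffixes from longest down, /z/ is the first permitted one, so coda /nm/ | onset /z/.
Putting it together: sej.nenm.zap.
Mapping each syllable to C/V: /sej/ → CVC, /nenm/ → CVCC, /zap/ → CVC.

CVC.CVCC.CVC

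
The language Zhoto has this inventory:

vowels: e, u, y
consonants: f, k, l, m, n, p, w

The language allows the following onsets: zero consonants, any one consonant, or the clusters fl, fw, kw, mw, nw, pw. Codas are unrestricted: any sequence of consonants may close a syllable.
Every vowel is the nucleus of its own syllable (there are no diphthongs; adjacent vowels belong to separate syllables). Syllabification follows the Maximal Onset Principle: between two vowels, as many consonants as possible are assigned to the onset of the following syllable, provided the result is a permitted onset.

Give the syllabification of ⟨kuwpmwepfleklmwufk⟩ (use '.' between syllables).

Vowels present: u, e, e, u; each is a nucleus, giving 4 syllables.
V1 /u/ – V2 /e/: /wpmw/; trying suffixes from longest down, /mw/ is the first permitted one, so coda /wp/ | onset /mw/.
V2 /e/ – V3 /e/: /pfl/ — longest licit onset from the right is /fl/, leaving /p/ as coda.
V3 /e/ – V4 /u/: cluster /klmw/ — the longest permitted-onset suffix is /mw/; onset = /mw/, preceding coda = /kl/.

kuwp.mwep.flekl.mwufk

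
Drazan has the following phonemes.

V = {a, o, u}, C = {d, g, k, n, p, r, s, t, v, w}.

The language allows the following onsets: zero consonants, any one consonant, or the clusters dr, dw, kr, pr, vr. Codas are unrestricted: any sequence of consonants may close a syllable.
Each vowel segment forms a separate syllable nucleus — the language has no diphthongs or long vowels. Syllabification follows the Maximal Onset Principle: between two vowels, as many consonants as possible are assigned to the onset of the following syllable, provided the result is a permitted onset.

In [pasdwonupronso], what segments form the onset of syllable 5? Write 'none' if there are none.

Vowels present: a, o, u, o, o; each is a nucleus, giving 5 syllables.
V1 /a/ – V2 /o/: /sdw/ splits as /s/ + /dw/ (/dw/ is the longest suffix that is a licit onset).
V2 /o/ – V3 /u/: /n/ is a single consonant, so it becomes the next onset.
V3 /u/ – V4 /o/: /pr/ — entire cluster is a permitted onset → onset /pr/, coda ∅.
V4 /o/ – V5 /o/: /ns/; trying suffixes from longest down, /s/ is the first permitted one, so coda /n/ | onset /s/.
Result: pas.dwo.nu.pron.so.
Syllable 5 is /so/: onset /s/, nucleus /o/, coda ∅.

s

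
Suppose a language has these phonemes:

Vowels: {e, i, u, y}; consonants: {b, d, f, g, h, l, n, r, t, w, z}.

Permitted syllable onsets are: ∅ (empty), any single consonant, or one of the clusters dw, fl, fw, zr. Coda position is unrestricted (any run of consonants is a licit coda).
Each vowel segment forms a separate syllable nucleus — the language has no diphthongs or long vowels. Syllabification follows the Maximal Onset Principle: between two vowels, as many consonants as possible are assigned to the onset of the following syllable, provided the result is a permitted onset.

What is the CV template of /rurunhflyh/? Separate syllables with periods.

CV.CVCC.CCVC

Nuclei (vowels): u, u, y → 3 syllables.
σ1/σ2 boundary: just /r/ — single C goes to the following onset.
σ2/σ3 boundary: /nhfl/ splits as /nh/ + /fl/ (/fl/ is the longest suffix that is a licit onset).
Result: ru.runh.flyh.
Mapping each syllable to C/V: /ru/ → CV, /runh/ → CVCC, /flyh/ → CCVC.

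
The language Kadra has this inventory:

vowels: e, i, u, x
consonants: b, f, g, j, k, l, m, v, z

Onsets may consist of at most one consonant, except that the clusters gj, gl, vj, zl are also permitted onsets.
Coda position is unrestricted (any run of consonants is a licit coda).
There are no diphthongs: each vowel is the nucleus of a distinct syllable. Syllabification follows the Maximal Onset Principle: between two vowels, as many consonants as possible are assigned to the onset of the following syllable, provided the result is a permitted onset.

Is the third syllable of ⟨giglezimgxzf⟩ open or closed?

Nuclei (vowels): i, e, i, x → 4 syllables.
Between /i/ (V1) and /e/ (V2): /gl/ — entire cluster is a permitted onset → onset /gl/, coda ∅.
Between /e/ (V2) and /i/ (V3): /z/ is a single consonant, so it becomes the next onset.
Between /i/ (V3) and /x/ (V4): /mg/ — longest licit onset from the right is /g/, leaving /m/ as coda.
Syllabification: gi.gle.zim.gxzf.
Syllable 3 is /zim/ with coda /m/, so it is closed.

closed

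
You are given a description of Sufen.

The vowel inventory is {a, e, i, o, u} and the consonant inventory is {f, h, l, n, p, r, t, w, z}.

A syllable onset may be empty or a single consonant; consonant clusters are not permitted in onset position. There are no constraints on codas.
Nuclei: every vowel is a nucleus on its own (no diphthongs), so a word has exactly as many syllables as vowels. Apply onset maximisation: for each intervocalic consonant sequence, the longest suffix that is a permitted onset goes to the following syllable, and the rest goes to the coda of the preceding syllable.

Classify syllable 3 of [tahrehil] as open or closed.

closed

The vowels are a, e, i — 3 nuclei, so 3 syllables.
Between /a/ (V1) and /e/ (V2): /hr/ — longest licit onset from the right is /r/, leaving /h/ as coda.
Between /e/ (V2) and /i/ (V3): /h/ → onset of the next syllable (single consonants are always licit onsets).
So the parse is tah.re.hil.
Syllable 3 is /hil/ with coda /l/, so it is closed.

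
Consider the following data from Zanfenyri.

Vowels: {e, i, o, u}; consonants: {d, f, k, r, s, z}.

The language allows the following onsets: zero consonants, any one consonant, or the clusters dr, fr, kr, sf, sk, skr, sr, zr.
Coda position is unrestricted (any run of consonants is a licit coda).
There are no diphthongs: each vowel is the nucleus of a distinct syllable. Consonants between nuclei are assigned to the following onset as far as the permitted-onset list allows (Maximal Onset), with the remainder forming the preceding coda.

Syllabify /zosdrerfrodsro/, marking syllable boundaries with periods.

zos.drer.frod.sro

Nuclei (vowels): o, e, o, o → 4 syllables.
V1 /o/ – V2 /e/: /sdr/; trying suffixes from longest down, /dr/ is the first permitted one, so coda /s/ | onset /dr/.
V2 /e/ – V3 /o/: /rfr/ splits as /r/ + /fr/ (/fr/ is the longest suffix that is a licit onset).
V3 /o/ – V4 /o/: /dsr/; trying suffixes from longest down, /sr/ is the first permitted one, so coda /d/ | onset /sr/.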